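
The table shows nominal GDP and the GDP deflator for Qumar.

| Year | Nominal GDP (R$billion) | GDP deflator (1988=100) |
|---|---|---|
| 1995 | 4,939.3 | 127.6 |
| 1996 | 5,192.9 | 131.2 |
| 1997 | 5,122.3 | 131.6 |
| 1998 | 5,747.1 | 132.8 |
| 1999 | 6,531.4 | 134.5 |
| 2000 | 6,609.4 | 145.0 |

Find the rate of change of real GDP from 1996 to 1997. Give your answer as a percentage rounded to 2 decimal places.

Real GDP 1996 = 5192.9/1.312 = 3958.00.
Real GDP 1997 = 5122.3/1.316 = 3892.33.
Change = 3892.33/3958.00 − 1 = -0.0166.

-1.66%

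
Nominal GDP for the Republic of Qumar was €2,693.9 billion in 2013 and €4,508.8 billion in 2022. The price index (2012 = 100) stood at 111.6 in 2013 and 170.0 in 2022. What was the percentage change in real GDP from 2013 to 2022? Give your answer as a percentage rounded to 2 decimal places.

Real GDP 2013 = 2693.9 / 1.116 = 2413.89.
Real GDP 2022 = 4508.8 / 1.700 = 2652.24.
Real growth = 2652.24 / 2413.89 − 1 = 0.0987.

9.87%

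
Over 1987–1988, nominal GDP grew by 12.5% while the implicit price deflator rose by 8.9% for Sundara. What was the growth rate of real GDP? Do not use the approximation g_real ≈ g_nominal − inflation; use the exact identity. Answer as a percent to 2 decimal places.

(1 + g_nom) = (1 + g_real)(1 + π), so g_real = 1.1250 / 1.0890 − 1 = 0.03306.

3.31%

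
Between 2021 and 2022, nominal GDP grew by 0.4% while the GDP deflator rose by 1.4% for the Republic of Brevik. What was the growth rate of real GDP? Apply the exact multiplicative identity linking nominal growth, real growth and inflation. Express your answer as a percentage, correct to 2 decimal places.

(1 + g_nom) = (1 + g_real)(1 + π), so g_real = 1.0040 / 1.0140 − 1 = -0.00986.

-0.99%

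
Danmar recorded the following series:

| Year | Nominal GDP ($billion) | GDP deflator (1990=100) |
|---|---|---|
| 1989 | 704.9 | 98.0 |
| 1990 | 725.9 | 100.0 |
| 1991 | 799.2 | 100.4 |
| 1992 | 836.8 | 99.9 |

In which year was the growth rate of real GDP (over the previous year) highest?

1990: real = 725.9/1.000 = 725.90; growth vs 1989 (719.29) = 0.92%.
1991: real = 799.2/1.004 = 796.02; growth vs 1990 (725.90) = 9.66%.
1992: real = 836.8/0.999 = 837.64; growth vs 1991 (796.02) = 5.23%.

1991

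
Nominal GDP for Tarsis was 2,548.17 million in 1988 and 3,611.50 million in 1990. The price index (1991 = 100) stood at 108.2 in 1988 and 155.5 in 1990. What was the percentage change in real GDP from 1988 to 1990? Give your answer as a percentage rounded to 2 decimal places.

Real GDP 1988 = 2548.17 / 1.082 = 2355.06.
Real GDP 1990 = 3611.50 / 1.555 = 2322.51.
Real growth = 2322.51 / 2355.06 − 1 = -0.0138.

-1.38%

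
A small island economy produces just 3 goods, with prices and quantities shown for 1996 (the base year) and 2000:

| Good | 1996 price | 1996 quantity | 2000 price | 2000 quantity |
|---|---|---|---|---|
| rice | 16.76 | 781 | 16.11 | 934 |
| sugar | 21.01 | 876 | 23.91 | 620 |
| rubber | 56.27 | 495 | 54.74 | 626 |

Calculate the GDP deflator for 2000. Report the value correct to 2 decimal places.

Nominal GDP 2000 = 16.11·934 + 23.91·620 + 54.74·626 = 64138.18.
Real GDP 2000 (at 1996 prices) = 16.76·934 + 21.01·620 + 56.27·626 = 63905.06.
Deflator = Nominal/Real × 100 = 64138.18/63905.06 × 100 = 100.365.

100.36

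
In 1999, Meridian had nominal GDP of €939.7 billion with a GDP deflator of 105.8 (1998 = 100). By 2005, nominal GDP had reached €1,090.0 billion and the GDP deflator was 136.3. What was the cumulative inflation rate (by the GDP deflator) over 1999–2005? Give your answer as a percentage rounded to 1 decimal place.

28.8%

Price-level change = 136.3 / 105.8 − 1 = 0.2883.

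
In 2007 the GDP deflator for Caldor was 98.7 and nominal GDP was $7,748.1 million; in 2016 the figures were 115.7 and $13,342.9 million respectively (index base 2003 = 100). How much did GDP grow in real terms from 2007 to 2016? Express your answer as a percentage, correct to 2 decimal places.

Deflate each year: 2007 → 7748.1/0.987 = 7850.15; 2016 → 13342.9/1.157 = 11532.32.
So real GDP changed by 11532.32/7850.15 − 1 = 0.4691, i.e. 46.91%.

46.91%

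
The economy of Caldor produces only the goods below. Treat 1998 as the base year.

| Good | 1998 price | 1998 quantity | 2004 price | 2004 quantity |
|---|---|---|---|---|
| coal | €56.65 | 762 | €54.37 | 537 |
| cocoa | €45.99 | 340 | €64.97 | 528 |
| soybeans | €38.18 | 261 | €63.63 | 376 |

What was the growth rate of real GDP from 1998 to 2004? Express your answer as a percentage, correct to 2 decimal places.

Real GDP 1998 = Nominal GDP 1998 = 56.65·762 + 45.99·340 + 38.18·261 = 68768.88.
Real GDP 2004 (at 1998 prices) = 56.65·537 + 45.99·528 + 38.18·376 = 69059.45.
Real growth = 69059.45/68768.88 − 1 = 0.0042.

0.42%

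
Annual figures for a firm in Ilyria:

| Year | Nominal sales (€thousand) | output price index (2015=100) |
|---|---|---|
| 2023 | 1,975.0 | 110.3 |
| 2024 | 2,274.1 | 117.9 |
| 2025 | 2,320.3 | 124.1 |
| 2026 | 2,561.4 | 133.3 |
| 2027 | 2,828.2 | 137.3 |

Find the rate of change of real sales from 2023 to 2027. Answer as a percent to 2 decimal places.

15.04%

Real sales 2023 = 1975.0/1.103 = 1790.57.
Real sales 2027 = 2828.2/1.373 = 2059.87.
Change = 2059.87/1790.57 − 1 = 0.1504.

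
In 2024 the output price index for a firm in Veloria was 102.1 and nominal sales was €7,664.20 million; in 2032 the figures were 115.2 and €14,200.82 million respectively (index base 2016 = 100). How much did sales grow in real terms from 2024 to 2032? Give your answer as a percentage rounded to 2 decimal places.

Deflate each year: 2024 → 7664.20/1.021 = 7506.56; 2032 → 14200.82/1.152 = 12327.10.
So real sales changed by 12327.10/7506.56 − 1 = 0.6422, i.e. 64.22%.

64.22%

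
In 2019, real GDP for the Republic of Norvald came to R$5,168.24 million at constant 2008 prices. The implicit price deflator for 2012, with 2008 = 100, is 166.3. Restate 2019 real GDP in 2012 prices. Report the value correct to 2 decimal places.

R$8,594.78 million

Real GDP in 2012 prices = Real GDP in 2008 prices × (P_2012/P_2008) = 5168.24 × 1.663 = 8594.78.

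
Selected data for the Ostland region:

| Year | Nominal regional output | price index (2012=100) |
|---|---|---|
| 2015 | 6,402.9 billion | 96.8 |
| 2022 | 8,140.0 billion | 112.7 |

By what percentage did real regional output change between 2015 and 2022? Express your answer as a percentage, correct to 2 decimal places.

9.19%

Real regional output 2015 = 6402.9 / 0.968 = 6614.57.
Real regional output 2022 = 8140.0 / 1.127 = 7222.72.
Real growth = 7222.72 / 6614.57 − 1 = 0.0919.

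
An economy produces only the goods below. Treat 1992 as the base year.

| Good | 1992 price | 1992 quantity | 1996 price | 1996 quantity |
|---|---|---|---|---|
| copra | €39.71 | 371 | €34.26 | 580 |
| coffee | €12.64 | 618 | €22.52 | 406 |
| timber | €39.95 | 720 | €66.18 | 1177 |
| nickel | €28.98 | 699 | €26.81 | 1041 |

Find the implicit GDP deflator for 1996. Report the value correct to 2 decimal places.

127.97

Nominal GDP 1996 = 34.26·580 + 22.52·406 + 66.18·1177 + 26.81·1041 = 134816.99.
Real GDP 1996 (at 1992 prices) = 39.71·580 + 12.64·406 + 39.95·1177 + 28.98·1041 = 105352.97.
Deflator = Nominal/Real × 100 = 134816.99/105352.97 × 100 = 127.967.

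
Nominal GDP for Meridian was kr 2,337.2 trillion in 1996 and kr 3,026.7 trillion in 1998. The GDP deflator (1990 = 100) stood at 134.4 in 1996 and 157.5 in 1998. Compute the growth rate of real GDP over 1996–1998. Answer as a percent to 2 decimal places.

Real GDP 1996 = 2337.2 / 1.344 = 1738.99.
Real GDP 1998 = 3026.7 / 1.575 = 1921.71.
Real growth = 1921.71 / 1738.99 − 1 = 0.1051.

10.51%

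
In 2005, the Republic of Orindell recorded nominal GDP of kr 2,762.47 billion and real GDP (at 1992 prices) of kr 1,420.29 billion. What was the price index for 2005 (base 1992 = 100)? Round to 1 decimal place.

194.5

price index = (Nominal / Real) × 100 = 2762.47 / 1420.29 × 100 = 194.50.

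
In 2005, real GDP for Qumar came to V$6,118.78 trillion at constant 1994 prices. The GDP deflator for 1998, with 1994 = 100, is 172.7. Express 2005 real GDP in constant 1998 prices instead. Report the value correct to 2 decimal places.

Real GDP in 1998 prices = Real GDP in 1994 prices × (P_1998/P_1994) = 6118.78 × 1.727 = 10567.13.

V$10,567.13 trillion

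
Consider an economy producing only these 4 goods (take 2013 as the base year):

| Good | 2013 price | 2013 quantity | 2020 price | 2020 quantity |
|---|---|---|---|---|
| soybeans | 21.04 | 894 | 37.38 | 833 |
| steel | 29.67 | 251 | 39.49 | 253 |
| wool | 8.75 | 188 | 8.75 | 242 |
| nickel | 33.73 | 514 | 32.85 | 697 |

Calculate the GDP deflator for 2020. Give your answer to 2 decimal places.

130.56

Nominal GDP 2020 = 37.38·833 + 39.49·253 + 8.75·242 + 32.85·697 = 66142.46.
Real GDP 2020 (at 2013 prices) = 21.04·833 + 29.67·253 + 8.75·242 + 33.73·697 = 50660.14.
Deflator = Nominal/Real × 100 = 66142.46/50660.14 × 100 = 130.561.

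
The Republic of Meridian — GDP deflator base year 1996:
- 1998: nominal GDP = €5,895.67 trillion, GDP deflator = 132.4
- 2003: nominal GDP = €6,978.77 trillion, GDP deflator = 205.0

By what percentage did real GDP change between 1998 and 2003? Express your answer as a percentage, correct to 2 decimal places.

Deflate each year: 1998 → 5895.67/1.324 = 4452.92; 2003 → 6978.77/2.050 = 3404.28.
So real GDP changed by 3404.28/4452.92 − 1 = -0.2355, i.e. -23.55%.

-23.55%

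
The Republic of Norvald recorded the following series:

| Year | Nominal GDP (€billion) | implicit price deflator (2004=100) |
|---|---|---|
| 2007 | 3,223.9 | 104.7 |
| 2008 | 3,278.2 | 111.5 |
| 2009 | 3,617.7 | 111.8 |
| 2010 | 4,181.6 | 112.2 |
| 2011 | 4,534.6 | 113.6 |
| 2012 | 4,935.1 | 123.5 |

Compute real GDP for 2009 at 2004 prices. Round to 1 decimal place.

Real GDP 2009 = 3617.7 / 1.118 = 3235.87.

€3,235.9 billion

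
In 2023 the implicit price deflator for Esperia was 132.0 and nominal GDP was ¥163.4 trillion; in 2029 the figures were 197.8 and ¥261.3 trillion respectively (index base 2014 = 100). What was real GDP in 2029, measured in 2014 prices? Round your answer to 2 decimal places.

¥132.10 trillion

Real GDP = Nominal / (implicit price deflator/100) = 261.3 / 1.978 = 132.10.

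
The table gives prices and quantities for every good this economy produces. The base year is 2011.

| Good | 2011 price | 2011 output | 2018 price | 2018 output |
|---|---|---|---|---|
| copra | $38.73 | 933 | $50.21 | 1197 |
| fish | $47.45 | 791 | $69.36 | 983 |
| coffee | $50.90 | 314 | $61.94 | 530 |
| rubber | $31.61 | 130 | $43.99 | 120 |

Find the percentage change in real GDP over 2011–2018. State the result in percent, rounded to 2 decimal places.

32.01%

Real GDP 2011 = Nominal GDP 2011 = 38.73·933 + 47.45·791 + 50.90·314 + 31.61·130 = 93759.94.
Real GDP 2018 (at 2011 prices) = 38.73·1197 + 47.45·983 + 50.90·530 + 31.61·120 = 123773.36.
Real growth = 123773.36/93759.94 − 1 = 0.3201.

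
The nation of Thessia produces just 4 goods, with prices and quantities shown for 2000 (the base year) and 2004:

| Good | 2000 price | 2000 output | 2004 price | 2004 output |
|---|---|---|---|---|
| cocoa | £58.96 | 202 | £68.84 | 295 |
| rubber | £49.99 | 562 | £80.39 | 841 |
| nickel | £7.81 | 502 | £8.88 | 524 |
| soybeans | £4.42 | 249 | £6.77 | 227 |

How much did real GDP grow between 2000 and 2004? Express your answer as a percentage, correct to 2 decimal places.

43.32%

Real GDP 2000 = Nominal GDP 2000 = 58.96·202 + 49.99·562 + 7.81·502 + 4.42·249 = 45025.50.
Real GDP 2004 (at 2000 prices) = 58.96·295 + 49.99·841 + 7.81·524 + 4.42·227 = 64530.57.
Real growth = 64530.57/45025.50 − 1 = 0.4332.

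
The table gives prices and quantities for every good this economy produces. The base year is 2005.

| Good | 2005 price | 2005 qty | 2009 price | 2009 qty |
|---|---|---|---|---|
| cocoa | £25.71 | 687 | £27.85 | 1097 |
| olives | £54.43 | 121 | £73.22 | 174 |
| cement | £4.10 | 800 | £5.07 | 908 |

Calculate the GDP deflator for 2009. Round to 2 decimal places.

115.70

Nominal GDP 2009 = 27.85·1097 + 73.22·174 + 5.07·908 = 47895.29.
Real GDP 2009 (at 2005 prices) = 25.71·1097 + 54.43·174 + 4.10·908 = 41397.49.
Deflator = Nominal/Real × 100 = 47895.29/41397.49 × 100 = 115.696.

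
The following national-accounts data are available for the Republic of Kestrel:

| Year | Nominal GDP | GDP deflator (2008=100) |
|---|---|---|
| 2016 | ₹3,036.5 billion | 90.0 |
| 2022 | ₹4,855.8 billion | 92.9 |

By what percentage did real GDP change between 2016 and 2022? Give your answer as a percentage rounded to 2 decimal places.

54.92%

Real GDP 2016 = 3036.5 / 0.900 = 3373.89.
Real GDP 2022 = 4855.8 / 0.929 = 5226.91.
Real growth = 5226.91 / 3373.89 − 1 = 0.5492.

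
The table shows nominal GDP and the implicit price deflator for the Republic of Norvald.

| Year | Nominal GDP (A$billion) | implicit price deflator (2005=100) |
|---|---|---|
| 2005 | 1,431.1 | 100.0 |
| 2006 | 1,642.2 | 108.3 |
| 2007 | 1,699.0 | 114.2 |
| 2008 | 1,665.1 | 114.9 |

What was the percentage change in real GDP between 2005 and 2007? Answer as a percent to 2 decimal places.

3.96%

Real GDP 2005 = 1431.1/1.000 = 1431.10.
Real GDP 2007 = 1699.0/1.142 = 1487.74.
Change = 1487.74/1431.10 − 1 = 0.0396.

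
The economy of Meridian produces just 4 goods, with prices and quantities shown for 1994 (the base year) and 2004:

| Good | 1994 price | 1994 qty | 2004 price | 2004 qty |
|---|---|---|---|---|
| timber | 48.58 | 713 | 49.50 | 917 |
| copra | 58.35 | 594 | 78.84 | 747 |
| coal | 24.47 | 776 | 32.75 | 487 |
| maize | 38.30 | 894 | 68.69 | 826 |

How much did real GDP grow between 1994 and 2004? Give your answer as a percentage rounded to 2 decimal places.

7.48%

Real GDP 1994 = Nominal GDP 1994 = 48.58·713 + 58.35·594 + 24.47·776 + 38.30·894 = 122526.36.
Real GDP 2004 (at 1994 prices) = 48.58·917 + 58.35·747 + 24.47·487 + 38.30·826 = 131688.00.
Real growth = 131688.00/122526.36 − 1 = 0.0748.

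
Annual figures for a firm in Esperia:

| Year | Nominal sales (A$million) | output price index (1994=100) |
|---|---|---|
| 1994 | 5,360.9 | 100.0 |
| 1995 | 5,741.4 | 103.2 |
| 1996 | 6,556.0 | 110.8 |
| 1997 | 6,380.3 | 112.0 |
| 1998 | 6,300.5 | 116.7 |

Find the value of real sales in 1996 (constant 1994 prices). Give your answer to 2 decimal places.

Real sales 1996 = 6556.0 / 1.108 = 5916.97.

A$5,916.97 million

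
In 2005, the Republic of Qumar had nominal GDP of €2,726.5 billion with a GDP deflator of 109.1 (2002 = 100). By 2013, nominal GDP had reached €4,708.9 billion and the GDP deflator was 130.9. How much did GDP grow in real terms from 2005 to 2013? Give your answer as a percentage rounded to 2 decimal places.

Real GDP 2005 = 2726.5 / 1.091 = 2499.08.
Real GDP 2013 = 4708.9 / 1.309 = 3597.33.
Real growth = 3597.33 / 2499.08 − 1 = 0.4395.

43.95%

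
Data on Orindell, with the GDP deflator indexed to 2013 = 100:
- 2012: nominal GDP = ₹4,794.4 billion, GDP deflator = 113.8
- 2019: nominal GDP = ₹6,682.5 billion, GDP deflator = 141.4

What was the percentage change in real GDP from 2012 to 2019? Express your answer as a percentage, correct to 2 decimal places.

Real GDP 2012 = 4794.4 / 1.138 = 4213.01.
Real GDP 2019 = 6682.5 / 1.414 = 4725.95.
Real growth = 4725.95 / 4213.01 − 1 = 0.1218.

12.18%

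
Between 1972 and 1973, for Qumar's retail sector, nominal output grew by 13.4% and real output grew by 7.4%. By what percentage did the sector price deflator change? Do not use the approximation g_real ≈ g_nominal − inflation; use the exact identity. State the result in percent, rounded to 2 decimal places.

(1 + g_nom) = (1 + g_real)(1 + π), so π = 1.1340 / 1.0740 − 1 = 0.05587.

5.59%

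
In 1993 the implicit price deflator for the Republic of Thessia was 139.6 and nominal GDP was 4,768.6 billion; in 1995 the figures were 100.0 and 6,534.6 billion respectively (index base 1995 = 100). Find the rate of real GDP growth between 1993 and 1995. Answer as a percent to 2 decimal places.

Deflate each year: 1993 → 4768.6/1.396 = 3415.90; 1995 → 6534.6/1.000 = 6534.60.
So real GDP changed by 6534.60/3415.90 − 1 = 0.9130, i.e. 91.30%.

91.30%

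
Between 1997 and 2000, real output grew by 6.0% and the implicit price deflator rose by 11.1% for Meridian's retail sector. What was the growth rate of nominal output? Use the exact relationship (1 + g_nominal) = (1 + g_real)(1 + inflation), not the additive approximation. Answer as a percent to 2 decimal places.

17.77%

(1 + g_nom) = (1 + g_real)(1 + π) = 1.0600 × 1.1110 = 1.17766.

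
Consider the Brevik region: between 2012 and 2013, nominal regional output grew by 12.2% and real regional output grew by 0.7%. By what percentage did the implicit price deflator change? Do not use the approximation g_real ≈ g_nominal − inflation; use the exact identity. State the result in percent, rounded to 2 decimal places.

(1 + g_nom) = (1 + g_real)(1 + π), so π = 1.1220 / 1.0070 − 1 = 0.11420.

11.42%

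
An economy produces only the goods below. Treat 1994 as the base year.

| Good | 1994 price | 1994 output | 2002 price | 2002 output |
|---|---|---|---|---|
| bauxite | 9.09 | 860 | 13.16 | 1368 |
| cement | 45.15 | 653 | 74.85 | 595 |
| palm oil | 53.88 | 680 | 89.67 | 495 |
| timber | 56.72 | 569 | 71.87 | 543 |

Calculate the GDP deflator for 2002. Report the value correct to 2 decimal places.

Nominal GDP 2002 = 13.16·1368 + 74.85·595 + 89.67·495 + 71.87·543 = 145950.69.
Real GDP 2002 (at 1994 prices) = 9.09·1368 + 45.15·595 + 53.88·495 + 56.72·543 = 96768.93.
Deflator = Nominal/Real × 100 = 145950.69/96768.93 × 100 = 150.824.

150.82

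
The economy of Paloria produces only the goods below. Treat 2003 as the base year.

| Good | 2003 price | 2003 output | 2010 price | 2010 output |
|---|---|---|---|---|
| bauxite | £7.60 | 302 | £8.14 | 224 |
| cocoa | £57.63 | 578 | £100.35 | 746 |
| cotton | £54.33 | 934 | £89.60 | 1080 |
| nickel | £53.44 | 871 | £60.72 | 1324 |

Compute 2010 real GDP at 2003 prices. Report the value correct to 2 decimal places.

Real GDP 2010 = Σ (p_2003 × q_2010) = 7.60·224 + 57.63·746 + 54.33·1080 + 53.44·1324 = 174125.34.

£174125.34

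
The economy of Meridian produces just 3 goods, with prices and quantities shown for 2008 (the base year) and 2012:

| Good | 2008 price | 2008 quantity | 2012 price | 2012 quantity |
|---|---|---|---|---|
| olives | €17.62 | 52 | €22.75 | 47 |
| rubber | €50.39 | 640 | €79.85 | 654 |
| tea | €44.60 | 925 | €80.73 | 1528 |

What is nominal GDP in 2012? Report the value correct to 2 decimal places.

€176646.59

Nominal GDP 2012 = Σ (p_2012 × q_2012) = 22.75·47 + 79.85·654 + 80.73·1528 = 176646.59.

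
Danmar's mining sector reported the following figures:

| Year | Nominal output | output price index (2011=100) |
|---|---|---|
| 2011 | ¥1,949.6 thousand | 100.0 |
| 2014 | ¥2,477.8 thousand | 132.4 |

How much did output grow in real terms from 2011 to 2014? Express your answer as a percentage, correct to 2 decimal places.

-4.01%

Real output 2011 = 1949.6 / 1.000 = 1949.60.
Real output 2014 = 2477.8 / 1.324 = 1871.45.
Real growth = 1871.45 / 1949.60 − 1 = -0.0401.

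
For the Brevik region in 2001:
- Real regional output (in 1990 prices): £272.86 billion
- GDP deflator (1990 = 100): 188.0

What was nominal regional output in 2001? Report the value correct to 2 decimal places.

Nominal regional output = Real × (GDP deflator/100) = 272.86 × 1.880 = 512.98.

£512.98 billion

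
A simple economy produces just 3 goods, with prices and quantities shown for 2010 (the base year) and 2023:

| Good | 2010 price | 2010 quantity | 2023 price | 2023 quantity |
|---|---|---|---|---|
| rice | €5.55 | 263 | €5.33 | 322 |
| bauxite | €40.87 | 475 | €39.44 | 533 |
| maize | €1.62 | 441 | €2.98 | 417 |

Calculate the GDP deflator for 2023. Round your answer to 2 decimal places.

98.90

Nominal GDP 2023 = 5.33·322 + 39.44·533 + 2.98·417 = 23980.44.
Real GDP 2023 (at 2010 prices) = 5.55·322 + 40.87·533 + 1.62·417 = 24246.35.
Deflator = Nominal/Real × 100 = 23980.44/24246.35 × 100 = 98.903.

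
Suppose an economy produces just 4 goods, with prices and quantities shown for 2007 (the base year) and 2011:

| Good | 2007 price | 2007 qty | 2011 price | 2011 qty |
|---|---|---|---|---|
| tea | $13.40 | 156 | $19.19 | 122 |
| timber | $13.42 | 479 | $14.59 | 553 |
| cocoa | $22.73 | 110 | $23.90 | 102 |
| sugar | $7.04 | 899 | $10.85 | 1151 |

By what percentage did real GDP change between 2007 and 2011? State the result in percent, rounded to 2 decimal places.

12.28%

Real GDP 2007 = Nominal GDP 2007 = 13.40·156 + 13.42·479 + 22.73·110 + 7.04·899 = 17347.84.
Real GDP 2011 (at 2007 prices) = 13.40·122 + 13.42·553 + 22.73·102 + 7.04·1151 = 19477.56.
Real growth = 19477.56/17347.84 − 1 = 0.1228.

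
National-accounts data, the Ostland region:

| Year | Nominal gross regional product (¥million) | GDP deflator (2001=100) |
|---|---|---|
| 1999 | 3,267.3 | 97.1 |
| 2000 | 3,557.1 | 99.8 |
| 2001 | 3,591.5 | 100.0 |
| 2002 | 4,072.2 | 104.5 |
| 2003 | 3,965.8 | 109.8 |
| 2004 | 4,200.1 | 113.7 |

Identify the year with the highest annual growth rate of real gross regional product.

2002

2000: real = 3557.1/0.998 = 3564.23; growth vs 1999 (3364.88) = 5.92%.
2001: real = 3591.5/1.000 = 3591.50; growth vs 2000 (3564.23) = 0.77%.
2002: real = 4072.2/1.045 = 3896.84; growth vs 2001 (3591.50) = 8.50%.
2003: real = 3965.8/1.098 = 3611.84; growth vs 2002 (3896.84) = -7.31%.
2004: real = 4200.1/1.137 = 3694.02; growth vs 2003 (3611.84) = 2.28%.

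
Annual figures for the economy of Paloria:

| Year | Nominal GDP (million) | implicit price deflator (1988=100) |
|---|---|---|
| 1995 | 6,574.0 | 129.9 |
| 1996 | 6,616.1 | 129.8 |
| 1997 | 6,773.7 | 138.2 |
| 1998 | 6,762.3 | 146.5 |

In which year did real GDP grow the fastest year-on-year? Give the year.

1996: real = 6616.1/1.298 = 5097.15; growth vs 1995 (5060.82) = 0.72%.
1997: real = 6773.7/1.382 = 4901.37; growth vs 1996 (5097.15) = -3.84%.
1998: real = 6762.3/1.465 = 4615.90; growth vs 1997 (4901.37) = -5.82%.

1996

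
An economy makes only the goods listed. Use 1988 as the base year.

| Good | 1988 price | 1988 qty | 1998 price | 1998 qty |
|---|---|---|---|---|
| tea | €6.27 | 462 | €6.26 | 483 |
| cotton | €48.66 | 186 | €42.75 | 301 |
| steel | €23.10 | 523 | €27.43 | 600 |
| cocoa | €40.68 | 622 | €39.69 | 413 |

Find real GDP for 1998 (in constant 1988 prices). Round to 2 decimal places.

Real GDP 1998 = Σ (p_1988 × q_1998) = 6.27·483 + 48.66·301 + 23.10·600 + 40.68·413 = 48335.91.

€48335.91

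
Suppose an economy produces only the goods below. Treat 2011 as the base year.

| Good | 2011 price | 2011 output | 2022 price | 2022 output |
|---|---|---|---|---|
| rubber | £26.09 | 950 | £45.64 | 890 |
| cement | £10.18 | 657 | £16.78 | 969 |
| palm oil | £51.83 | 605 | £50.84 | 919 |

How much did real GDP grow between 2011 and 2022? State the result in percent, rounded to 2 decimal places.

Real GDP 2011 = Nominal GDP 2011 = 26.09·950 + 10.18·657 + 51.83·605 = 62830.91.
Real GDP 2022 (at 2011 prices) = 26.09·890 + 10.18·969 + 51.83·919 = 80716.29.
Real growth = 80716.29/62830.91 − 1 = 0.2847.

28.47%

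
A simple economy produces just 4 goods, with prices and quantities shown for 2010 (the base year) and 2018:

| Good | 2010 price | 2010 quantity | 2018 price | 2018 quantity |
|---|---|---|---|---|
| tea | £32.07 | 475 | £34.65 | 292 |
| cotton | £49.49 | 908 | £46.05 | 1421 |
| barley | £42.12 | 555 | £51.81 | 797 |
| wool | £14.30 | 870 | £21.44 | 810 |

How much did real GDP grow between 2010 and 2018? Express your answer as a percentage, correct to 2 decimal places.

Real GDP 2010 = Nominal GDP 2010 = 32.07·475 + 49.49·908 + 42.12·555 + 14.30·870 = 95987.77.
Real GDP 2018 (at 2010 prices) = 32.07·292 + 49.49·1421 + 42.12·797 + 14.30·810 = 124842.37.
Real growth = 124842.37/95987.77 − 1 = 0.3006.

30.06%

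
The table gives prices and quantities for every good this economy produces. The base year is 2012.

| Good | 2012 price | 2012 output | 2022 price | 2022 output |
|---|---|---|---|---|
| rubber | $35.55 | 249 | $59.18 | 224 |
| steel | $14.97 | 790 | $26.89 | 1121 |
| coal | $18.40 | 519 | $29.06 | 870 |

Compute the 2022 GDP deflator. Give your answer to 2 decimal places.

168.53

Nominal GDP 2022 = 59.18·224 + 26.89·1121 + 29.06·870 = 68682.21.
Real GDP 2022 (at 2012 prices) = 35.55·224 + 14.97·1121 + 18.40·870 = 40752.57.
Deflator = Nominal/Real × 100 = 68682.21/40752.57 × 100 = 168.535.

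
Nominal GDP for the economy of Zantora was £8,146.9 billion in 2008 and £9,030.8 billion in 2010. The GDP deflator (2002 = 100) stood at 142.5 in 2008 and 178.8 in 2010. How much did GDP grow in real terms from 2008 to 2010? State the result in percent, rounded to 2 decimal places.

Real GDP 2008 = 8146.9 / 1.425 = 5717.12.
Real GDP 2010 = 9030.8 / 1.788 = 5050.78.
Real growth = 5050.78 / 5717.12 − 1 = -0.1166.

-11.66%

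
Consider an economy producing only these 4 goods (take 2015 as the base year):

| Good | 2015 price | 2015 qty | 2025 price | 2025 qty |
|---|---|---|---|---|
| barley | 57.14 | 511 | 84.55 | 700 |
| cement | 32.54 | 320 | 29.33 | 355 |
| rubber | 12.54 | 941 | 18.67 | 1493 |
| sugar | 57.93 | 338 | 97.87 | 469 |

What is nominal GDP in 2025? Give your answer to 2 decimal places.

Nominal GDP 2025 = Σ (p_2025 × q_2025) = 84.55·700 + 29.33·355 + 18.67·1493 + 97.87·469 = 143372.49.

143372.49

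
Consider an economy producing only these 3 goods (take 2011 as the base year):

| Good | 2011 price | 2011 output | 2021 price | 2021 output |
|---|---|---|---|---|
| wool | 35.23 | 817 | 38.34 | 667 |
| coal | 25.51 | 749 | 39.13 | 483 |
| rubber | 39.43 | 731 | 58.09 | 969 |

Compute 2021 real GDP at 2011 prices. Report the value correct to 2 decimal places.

74027.41

Real GDP 2021 = Σ (p_2011 × q_2021) = 35.23·667 + 25.51·483 + 39.43·969 = 74027.41.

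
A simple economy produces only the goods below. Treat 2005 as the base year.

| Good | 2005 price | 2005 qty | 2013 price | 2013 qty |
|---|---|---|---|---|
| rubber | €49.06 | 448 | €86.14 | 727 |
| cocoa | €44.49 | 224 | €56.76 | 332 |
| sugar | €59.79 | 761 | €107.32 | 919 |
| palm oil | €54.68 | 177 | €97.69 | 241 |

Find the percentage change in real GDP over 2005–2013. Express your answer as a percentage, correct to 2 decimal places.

Real GDP 2005 = Nominal GDP 2005 = 49.06·448 + 44.49·224 + 59.79·761 + 54.68·177 = 87123.19.
Real GDP 2013 (at 2005 prices) = 49.06·727 + 44.49·332 + 59.79·919 + 54.68·241 = 118562.19.
Real growth = 118562.19/87123.19 − 1 = 0.3609.

36.09%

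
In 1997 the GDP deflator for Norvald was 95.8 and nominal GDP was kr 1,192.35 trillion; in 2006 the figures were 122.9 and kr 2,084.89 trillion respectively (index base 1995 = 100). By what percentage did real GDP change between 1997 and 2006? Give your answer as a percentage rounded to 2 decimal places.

36.30%

Deflate each year: 1997 → 1192.35/0.958 = 1244.62; 2006 → 2084.89/1.229 = 1696.41.
So real GDP changed by 1696.41/1244.62 − 1 = 0.3630, i.e. 36.30%.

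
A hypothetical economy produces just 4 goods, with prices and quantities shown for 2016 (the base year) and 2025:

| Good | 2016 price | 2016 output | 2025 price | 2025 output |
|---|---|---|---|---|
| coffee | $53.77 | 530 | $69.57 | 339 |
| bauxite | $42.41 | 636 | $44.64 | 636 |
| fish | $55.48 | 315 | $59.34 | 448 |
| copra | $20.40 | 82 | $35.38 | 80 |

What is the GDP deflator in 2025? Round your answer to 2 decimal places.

113.53

Nominal GDP 2025 = 69.57·339 + 44.64·636 + 59.34·448 + 35.38·80 = 81389.99.
Real GDP 2025 (at 2016 prices) = 53.77·339 + 42.41·636 + 55.48·448 + 20.40·80 = 71687.83.
Deflator = Nominal/Real × 100 = 81389.99/71687.83 × 100 = 113.534.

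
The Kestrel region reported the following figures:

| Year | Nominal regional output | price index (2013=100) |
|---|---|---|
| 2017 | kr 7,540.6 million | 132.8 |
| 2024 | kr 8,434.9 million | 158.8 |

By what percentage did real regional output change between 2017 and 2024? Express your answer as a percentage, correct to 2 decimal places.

-6.45%

Real regional output 2017 = 7540.6 / 1.328 = 5678.16.
Real regional output 2024 = 8434.9 / 1.588 = 5311.65.
Real growth = 5311.65 / 5678.16 − 1 = -0.0645.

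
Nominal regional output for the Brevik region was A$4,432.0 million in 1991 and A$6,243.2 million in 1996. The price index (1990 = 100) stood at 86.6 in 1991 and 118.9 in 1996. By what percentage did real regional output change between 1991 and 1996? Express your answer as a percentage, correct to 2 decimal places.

Deflate each year: 1991 → 4432.0/0.866 = 5117.78; 1996 → 6243.2/1.189 = 5250.80.
So real regional output changed by 5250.80/5117.78 − 1 = 0.0260, i.e. 2.60%.

2.60%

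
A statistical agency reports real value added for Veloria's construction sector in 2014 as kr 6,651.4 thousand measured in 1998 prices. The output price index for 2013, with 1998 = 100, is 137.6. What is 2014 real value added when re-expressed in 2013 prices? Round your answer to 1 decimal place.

kr 9,152.3 thousand

Real value added in 2013 prices = Real value added in 1998 prices × (P_2013/P_1998) = 6651.4 × 1.376 = 9152.33.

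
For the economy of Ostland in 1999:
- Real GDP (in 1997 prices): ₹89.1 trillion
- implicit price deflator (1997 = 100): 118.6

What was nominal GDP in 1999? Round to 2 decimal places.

₹105.67 trillion

Nominal GDP = Real × (implicit price deflator/100) = 89.1 × 1.186 = 105.67.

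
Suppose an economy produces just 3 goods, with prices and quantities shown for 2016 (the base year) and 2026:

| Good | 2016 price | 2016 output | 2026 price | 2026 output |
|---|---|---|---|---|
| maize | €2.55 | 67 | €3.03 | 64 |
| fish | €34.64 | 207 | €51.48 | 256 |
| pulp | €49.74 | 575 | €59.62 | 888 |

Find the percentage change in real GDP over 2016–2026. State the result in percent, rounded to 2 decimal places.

Real GDP 2016 = Nominal GDP 2016 = 2.55·67 + 34.64·207 + 49.74·575 = 35941.83.
Real GDP 2026 (at 2016 prices) = 2.55·64 + 34.64·256 + 49.74·888 = 53200.16.
Real growth = 53200.16/35941.83 − 1 = 0.4802.

48.02%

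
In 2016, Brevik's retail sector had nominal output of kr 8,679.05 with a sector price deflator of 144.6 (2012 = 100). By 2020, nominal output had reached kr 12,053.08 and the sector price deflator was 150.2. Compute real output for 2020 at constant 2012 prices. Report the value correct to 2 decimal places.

kr 8,024.69

Real output = Nominal / (sector price deflator/100) = 12053.08 / 1.502 = 8024.69.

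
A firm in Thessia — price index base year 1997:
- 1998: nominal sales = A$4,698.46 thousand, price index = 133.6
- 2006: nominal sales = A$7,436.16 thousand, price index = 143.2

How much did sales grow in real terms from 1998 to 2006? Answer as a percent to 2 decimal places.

Deflate each year: 1998 → 4698.46/1.336 = 3516.81; 2006 → 7436.16/1.432 = 5192.85.
So real sales changed by 5192.85/3516.81 − 1 = 0.4766, i.e. 47.66%.

47.66%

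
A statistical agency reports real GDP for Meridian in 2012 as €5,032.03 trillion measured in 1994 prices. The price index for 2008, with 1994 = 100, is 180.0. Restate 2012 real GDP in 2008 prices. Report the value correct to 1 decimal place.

Real GDP in 2008 prices = Real GDP in 1994 prices × (P_2008/P_1994) = 5032.03 × 1.800 = 9057.65.

€9,057.7 trillion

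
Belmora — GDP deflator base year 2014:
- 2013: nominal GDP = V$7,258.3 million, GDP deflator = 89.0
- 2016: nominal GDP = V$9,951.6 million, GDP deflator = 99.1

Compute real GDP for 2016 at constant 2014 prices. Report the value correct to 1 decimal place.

V$10,042.0 million

Real GDP = Nominal / (GDP deflator/100) = 9951.6 / 0.991 = 10041.98.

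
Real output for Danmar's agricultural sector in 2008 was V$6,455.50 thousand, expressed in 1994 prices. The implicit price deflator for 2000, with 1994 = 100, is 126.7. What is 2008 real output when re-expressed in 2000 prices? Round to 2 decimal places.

V$8,179.12 thousand

Real output in 2000 prices = Real output in 1994 prices × (P_2000/P_1994) = 6455.50 × 1.267 = 8179.12.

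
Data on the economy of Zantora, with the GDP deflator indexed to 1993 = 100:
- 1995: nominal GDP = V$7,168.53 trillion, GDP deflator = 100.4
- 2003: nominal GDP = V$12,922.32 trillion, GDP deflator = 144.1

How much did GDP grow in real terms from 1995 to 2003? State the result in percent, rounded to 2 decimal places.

25.60%

Deflate each year: 1995 → 7168.53/1.004 = 7139.97; 2003 → 12922.32/1.441 = 8967.61.
So real GDP changed by 8967.61/7139.97 − 1 = 0.2560, i.e. 25.60%.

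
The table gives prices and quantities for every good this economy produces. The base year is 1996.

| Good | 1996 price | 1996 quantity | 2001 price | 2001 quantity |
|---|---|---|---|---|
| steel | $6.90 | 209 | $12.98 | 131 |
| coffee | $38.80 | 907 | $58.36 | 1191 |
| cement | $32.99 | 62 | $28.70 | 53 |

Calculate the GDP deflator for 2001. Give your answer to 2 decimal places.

148.84

Nominal GDP 2001 = 12.98·131 + 58.36·1191 + 28.70·53 = 72728.24.
Real GDP 2001 (at 1996 prices) = 6.90·131 + 38.80·1191 + 32.99·53 = 48863.17.
Deflator = Nominal/Real × 100 = 72728.24/48863.17 × 100 = 148.841.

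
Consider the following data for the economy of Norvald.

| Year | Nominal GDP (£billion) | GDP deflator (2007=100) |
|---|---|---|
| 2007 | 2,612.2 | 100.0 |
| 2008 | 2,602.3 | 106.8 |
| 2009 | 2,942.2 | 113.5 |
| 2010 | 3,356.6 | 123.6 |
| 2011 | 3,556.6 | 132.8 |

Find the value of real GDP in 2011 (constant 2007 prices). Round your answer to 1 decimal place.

£2,678.2 billion

Real GDP 2011 = 3556.6 / 1.328 = 2678.16.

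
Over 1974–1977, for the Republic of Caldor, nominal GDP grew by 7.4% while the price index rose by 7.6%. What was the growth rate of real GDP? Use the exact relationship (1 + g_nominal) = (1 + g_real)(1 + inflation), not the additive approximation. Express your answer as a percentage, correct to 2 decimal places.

(1 + g_nom) = (1 + g_real)(1 + π), so g_real = 1.0740 / 1.0760 − 1 = -0.00186.

-0.19%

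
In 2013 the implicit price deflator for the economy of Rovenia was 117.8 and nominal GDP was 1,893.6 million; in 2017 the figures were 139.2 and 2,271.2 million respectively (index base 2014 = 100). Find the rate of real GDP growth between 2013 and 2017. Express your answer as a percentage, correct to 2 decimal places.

1.50%

Real GDP 2013 = 1893.6 / 1.178 = 1607.47.
Real GDP 2017 = 2271.2 / 1.392 = 1631.61.
Real growth = 1631.61 / 1607.47 − 1 = 0.0150.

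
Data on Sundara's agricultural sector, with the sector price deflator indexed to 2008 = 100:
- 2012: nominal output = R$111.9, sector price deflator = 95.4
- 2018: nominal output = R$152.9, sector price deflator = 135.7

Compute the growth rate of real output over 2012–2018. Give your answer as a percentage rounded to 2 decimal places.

-3.94%

Deflate each year: 2012 → 111.9/0.954 = 117.30; 2018 → 152.9/1.357 = 112.68.
So real output changed by 112.68/117.30 − 1 = -0.0394, i.e. -3.94%.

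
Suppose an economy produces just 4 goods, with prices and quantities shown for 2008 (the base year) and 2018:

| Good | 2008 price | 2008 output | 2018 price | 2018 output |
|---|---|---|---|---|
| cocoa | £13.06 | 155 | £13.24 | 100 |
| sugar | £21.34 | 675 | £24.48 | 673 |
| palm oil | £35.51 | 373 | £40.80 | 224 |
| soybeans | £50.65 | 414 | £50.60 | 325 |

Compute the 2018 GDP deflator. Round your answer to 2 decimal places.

Nominal GDP 2018 = 13.24·100 + 24.48·673 + 40.80·224 + 50.60·325 = 43383.24.
Real GDP 2018 (at 2008 prices) = 13.06·100 + 21.34·673 + 35.51·224 + 50.65·325 = 40083.31.
Deflator = Nominal/Real × 100 = 43383.24/40083.31 × 100 = 108.233.

108.23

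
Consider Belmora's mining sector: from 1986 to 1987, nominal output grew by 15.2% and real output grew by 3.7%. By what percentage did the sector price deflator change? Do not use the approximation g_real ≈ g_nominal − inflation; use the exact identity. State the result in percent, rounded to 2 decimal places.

(1 + g_nom) = (1 + g_real)(1 + π), so π = 1.1520 / 1.0370 − 1 = 0.11090.

11.09%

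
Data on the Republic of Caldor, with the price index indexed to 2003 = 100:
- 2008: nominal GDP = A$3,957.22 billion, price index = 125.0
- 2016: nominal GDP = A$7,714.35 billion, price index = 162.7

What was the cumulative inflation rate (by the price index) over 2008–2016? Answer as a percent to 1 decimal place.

30.2%

Price-level change = 162.7 / 125.0 − 1 = 0.3016.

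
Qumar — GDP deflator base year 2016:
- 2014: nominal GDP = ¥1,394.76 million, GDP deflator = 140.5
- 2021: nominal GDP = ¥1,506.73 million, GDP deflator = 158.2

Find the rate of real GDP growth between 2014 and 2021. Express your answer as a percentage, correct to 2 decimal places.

Deflate each year: 2014 → 1394.76/1.405 = 992.71; 2021 → 1506.73/1.582 = 952.42.
So real GDP changed by 952.42/992.71 − 1 = -0.0406, i.e. -4.06%.

-4.06%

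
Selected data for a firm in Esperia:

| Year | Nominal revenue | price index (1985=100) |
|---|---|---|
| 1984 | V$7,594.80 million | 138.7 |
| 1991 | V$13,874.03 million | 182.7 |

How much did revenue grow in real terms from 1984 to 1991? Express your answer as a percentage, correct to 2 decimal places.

38.68%

Real revenue 1984 = 7594.80 / 1.387 = 5475.70.
Real revenue 1991 = 13874.03 / 1.827 = 7593.89.
Real growth = 7593.89 / 5475.70 − 1 = 0.3868.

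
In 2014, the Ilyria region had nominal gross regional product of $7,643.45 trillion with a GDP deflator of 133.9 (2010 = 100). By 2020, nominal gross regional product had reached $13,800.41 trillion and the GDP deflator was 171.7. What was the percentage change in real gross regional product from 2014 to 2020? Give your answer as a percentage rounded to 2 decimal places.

Real gross regional product 2014 = 7643.45 / 1.339 = 5708.33.
Real gross regional product 2020 = 13800.41 / 1.717 = 8037.51.
Real growth = 8037.51 / 5708.33 − 1 = 0.4080.

40.80%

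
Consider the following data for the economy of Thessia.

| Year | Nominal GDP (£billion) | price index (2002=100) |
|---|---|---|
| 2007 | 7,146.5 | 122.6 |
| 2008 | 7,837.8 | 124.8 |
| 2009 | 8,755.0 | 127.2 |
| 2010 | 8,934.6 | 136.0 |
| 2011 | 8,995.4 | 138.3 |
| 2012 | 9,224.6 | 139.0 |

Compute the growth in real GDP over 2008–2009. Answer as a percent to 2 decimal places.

Real GDP 2008 = 7837.8/1.248 = 6280.29.
Real GDP 2009 = 8755.0/1.272 = 6882.86.
Change = 6882.86/6280.29 − 1 = 0.0959.

9.59%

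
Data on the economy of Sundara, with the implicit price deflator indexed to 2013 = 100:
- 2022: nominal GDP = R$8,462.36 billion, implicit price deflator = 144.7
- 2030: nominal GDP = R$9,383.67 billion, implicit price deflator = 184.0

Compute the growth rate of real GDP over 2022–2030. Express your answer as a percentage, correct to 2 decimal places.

Real GDP 2022 = 8462.36 / 1.447 = 5848.21.
Real GDP 2030 = 9383.67 / 1.840 = 5099.82.
Real growth = 5099.82 / 5848.21 − 1 = -0.1280.

-12.80%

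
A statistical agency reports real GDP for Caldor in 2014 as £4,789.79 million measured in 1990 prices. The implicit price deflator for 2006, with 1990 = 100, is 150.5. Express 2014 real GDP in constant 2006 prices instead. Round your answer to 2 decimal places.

Real GDP in 2006 prices = Real GDP in 1990 prices × (P_2006/P_1990) = 4789.79 × 1.505 = 7208.63.

£7,208.63 million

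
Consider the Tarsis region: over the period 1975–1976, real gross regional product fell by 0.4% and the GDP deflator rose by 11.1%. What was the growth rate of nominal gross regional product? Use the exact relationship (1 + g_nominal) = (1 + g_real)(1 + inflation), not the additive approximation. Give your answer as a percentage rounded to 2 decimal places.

(1 + g_nom) = (1 + g_real)(1 + π) = 0.9960 × 1.1110 = 1.10656.

10.66%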